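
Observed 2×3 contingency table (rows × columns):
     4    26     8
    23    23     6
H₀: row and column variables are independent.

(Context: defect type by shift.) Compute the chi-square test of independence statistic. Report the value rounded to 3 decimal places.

test statistic = 11.951

Row totals [38, 52], col totals [27, 49, 14], n=90
χ² = (4−11.40)²/11.40 + (26−20.69)²/20.69 + (8−5.91)²/5.91 + (23−15.60)²/15.60 + (23−28.31)²/28.31 + (6−8.09)²/8.09 = 11.9512
df = 2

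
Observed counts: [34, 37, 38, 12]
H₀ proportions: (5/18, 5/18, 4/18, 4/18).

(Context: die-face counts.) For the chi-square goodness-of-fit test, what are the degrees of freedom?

degrees of freedom = 3

df = k − 1 = 4 − 1 = 3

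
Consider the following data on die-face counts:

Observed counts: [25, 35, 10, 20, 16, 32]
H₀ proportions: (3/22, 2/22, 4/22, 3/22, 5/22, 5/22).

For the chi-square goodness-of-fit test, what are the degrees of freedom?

df = k − 1 = 6 − 1 = 5

degrees of freedom = 5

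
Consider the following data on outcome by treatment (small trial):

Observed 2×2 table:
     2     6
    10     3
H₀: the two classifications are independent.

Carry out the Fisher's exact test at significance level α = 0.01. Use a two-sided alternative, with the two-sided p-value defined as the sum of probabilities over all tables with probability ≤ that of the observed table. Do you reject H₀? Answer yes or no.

Margins: r₁=8, r₂=13, c₁=12, c₂=9, n=21
p_obs = C(8,2)·C(13,10)/C(21,12); sum pmf over tables with pmf ≤ p_obs
p-value (two-sided) = 0.03184
At α=0.01: p ≥ α → fail to reject H₀

reject H₀: no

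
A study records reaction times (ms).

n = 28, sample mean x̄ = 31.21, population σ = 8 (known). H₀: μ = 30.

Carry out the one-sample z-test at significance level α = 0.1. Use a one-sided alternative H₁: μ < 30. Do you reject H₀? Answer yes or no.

reject H₀: no

SE = σ/√n = 8/√28 = 1.5119
z = (x̄−μ₀)/SE = (31.21−30)/1.5119 = 0.8003
p-value (one-sided, H₁ less) = 0.78824
At α=0.1: p ≥ α → fail to reject H₀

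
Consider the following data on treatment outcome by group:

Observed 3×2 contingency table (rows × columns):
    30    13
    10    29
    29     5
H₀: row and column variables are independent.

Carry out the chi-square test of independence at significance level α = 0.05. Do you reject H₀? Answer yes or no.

Row totals [43, 39, 34], col totals [69, 47], n=116
χ² = (30−25.58)²/25.58 + (13−17.42)²/17.42 + (10−23.20)²/23.20 + (29−15.80)²/15.80 + (29−20.22)²/20.22 + (5−13.78)²/13.78 = 29.8187
df = 2
p-value (upper-tail) = 0.00000
At α=0.05: p < α → reject H₀

reject H₀: yes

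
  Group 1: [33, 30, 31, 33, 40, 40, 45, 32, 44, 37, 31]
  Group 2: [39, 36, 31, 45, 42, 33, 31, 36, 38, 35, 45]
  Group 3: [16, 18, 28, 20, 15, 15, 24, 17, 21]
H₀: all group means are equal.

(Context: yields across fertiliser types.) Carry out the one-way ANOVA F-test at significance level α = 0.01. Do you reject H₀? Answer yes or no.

Group means [36.00, 37.36, 19.33], grand mean 31.645
SSB = Σnᵢ(x̄ᵢ−x̄)² = 1932.551; SSW = ΣΣ(x−x̄ᵢ)² = 704.545
MSB = 1932.551/2 = 966.2757; MSW = 704.545/28 = 25.1623
F = MSB/MSW = 38.4017
df = (2, 28)
p-value (upper-tail) = 0.00000
At α=0.01: p < α → reject H₀

reject H₀: yes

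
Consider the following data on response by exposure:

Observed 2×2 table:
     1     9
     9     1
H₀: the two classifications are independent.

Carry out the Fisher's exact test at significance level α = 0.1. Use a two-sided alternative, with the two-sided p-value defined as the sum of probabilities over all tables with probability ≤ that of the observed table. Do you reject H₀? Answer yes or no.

reject H₀: yes

Margins: r₁=10, r₂=10, c₁=10, c₂=10, n=20
p_obs = C(10,1)·C(10,9)/C(20,10); sum pmf over tables with pmf ≤ p_obs
p-value (two-sided) = 0.00109
At α=0.1: p < α → reject H₀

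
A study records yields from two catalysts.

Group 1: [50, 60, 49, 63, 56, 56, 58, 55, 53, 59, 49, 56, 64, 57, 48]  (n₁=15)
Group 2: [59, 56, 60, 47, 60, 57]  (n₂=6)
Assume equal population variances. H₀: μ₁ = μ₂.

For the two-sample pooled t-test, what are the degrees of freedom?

degrees of freedom = 19

df = n₁ + n₂ − 2 = 15 + 6 − 2 = 19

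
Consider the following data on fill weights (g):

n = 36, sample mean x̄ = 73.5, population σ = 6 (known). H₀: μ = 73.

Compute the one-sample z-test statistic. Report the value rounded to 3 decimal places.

test statistic = 0.500

SE = σ/√n = 6/√36 = 1.0000
z = (x̄−μ₀)/SE = (73.5−73)/1.0000 = 0.5000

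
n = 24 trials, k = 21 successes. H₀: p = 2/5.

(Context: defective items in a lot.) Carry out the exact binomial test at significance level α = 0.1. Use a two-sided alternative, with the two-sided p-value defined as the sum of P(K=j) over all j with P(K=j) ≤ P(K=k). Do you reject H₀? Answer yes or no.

Exact binomial: n=24, k=21, p₀=2/5=0.4000
P(X=j) = C(n,j)·p₀^j·(1−p₀)^(n−j); p = Σ P(X=j) over j with P(X=j) ≤ P(X=21)
p-value (two-sided) = 0.00000
At α=0.1: p < α → reject H₀

reject H₀: yes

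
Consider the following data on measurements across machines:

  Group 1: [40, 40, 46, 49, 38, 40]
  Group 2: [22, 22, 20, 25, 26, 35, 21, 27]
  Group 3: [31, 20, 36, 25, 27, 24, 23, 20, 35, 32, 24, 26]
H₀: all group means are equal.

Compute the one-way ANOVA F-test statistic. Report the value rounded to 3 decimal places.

test statistic = 24.248

Group means [42.17, 24.75, 26.92], grand mean 29.769
SSB = Σnᵢ(x̄ᵢ−x̄)² = 1221.365; SSW = ΣΣ(x−x̄ᵢ)² = 579.250
MSB = 1221.365/2 = 610.6827; MSW = 579.250/23 = 25.1848
F = MSB/MSW = 24.2481
df = (2, 23)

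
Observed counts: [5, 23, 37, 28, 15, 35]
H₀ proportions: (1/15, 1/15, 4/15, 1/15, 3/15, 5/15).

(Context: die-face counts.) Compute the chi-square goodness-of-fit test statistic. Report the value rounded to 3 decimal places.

test statistic = 66.816

n = 143; E_i = n·p_i = [9.53, 9.53, 38.13, 9.53, 28.60, 47.67]
χ² = (5−9.53)²/9.53 + (23−9.53)²/9.53 + (37−38.13)²/38.13 + (28−9.53)²/9.53 + (15−28.60)²/28.60 + (35−47.67)²/47.67 = 66.8164
df = 5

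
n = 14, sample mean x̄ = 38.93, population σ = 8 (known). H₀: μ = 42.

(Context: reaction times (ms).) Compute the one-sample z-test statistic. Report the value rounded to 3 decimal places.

test statistic = -1.436

SE = σ/√n = 8/√14 = 2.1381
z = (x̄−μ₀)/SE = (38.93−42)/2.1381 = -1.4359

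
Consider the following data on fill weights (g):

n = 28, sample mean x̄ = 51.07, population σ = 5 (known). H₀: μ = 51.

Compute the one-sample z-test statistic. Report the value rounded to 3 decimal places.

test statistic = 0.074

SE = σ/√n = 5/√28 = 0.9449
z = (x̄−μ₀)/SE = (51.07−51)/0.9449 = 0.0741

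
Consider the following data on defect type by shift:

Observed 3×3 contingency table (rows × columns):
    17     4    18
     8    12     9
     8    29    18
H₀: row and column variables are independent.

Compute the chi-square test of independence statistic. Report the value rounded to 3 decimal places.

test statistic = 20.116

Row totals [39, 29, 55], col totals [33, 45, 45], n=123
χ² = (17−10.46)²/10.46 + (4−14.27)²/14.27 + (18−14.27)²/14.27 + (8−7.78)²/7.78 + (12−10.61)²/10.61 + (9−10.61)²/10.61 + (8−14.76)²/14.76 + (29−20.12)²/20.12 + (18−20.12)²/20.12 = 20.1159
df = 4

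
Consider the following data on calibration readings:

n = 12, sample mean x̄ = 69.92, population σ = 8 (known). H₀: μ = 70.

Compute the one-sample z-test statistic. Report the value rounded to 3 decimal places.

test statistic = -0.035

SE = σ/√n = 8/√12 = 2.3094
z = (x̄−μ₀)/SE = (69.92−70)/2.3094 = -0.0346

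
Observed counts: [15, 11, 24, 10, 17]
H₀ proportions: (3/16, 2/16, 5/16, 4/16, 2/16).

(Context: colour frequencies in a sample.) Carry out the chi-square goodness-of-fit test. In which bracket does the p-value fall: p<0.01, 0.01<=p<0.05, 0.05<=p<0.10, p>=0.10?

n = 77; E_i = n·p_i = [14.44, 9.62, 24.06, 19.25, 9.62]
χ² = (15−14.44)²/14.44 + (11−9.62)²/9.62 + (24−24.06)²/24.06 + (10−19.25)²/19.25 + (17−9.62)²/9.62 = 10.3143
df = 4
p-value (upper-tail) = 0.03545
→ bracket: 0.01<=p<0.05

p-value bracket: 0.01<=p<0.05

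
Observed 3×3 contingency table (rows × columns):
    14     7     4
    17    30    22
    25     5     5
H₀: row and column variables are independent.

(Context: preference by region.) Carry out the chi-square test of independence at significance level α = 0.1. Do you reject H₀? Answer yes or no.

Row totals [25, 69, 35], col totals [56, 42, 31], n=129
χ² = (14−10.85)²/10.85 + (7−8.14)²/8.14 + (4−6.01)²/6.01 + (17−29.95)²/29.95 + (30−22.47)²/22.47 + (22−16.58)²/16.58 + (25−15.19)²/15.19 + (5−11.40)²/11.40 + (5−8.41)²/8.41 = 22.9444
df = 4
p-value (upper-tail) = 0.00013
At α=0.1: p < α → reject H₀

reject H₀: yes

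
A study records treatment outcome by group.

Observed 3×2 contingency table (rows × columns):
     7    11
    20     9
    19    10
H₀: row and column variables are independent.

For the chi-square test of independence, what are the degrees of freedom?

degrees of freedom = 2

df = (r−1)(c−1) = (3−1)·(2−1) = 2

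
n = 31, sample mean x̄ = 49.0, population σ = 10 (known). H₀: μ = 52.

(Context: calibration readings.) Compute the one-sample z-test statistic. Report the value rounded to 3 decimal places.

SE = σ/√n = 10/√31 = 1.7961
z = (x̄−μ₀)/SE = (49.0−52)/1.7961 = -1.6703

test statistic = -1.670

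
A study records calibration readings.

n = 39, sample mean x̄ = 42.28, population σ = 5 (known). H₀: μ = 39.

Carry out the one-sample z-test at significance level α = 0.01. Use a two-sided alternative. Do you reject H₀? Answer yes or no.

SE = σ/√n = 5/√39 = 0.8006
z = (x̄−μ₀)/SE = (42.28−39)/0.8006 = 4.0967
p-value (two-sided) = 0.00004
At α=0.01: p < α → reject H₀

reject H₀: yes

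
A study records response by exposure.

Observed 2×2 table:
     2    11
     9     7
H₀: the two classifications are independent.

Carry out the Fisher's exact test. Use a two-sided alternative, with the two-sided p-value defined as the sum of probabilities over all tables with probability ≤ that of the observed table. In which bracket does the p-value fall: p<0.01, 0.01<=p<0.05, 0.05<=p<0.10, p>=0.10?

p-value bracket: 0.05<=p<0.10

Margins: r₁=13, r₂=16, c₁=11, c₂=18, n=29
p_obs = C(13,2)·C(16,9)/C(29,11); sum pmf over tables with pmf ≤ p_obs
p-value (two-sided) = 0.05237
→ bracket: 0.05<=p<0.10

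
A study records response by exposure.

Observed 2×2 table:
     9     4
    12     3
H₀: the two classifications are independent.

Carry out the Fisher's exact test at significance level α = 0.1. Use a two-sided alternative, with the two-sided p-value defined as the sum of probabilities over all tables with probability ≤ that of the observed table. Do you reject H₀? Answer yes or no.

Margins: r₁=13, r₂=15, c₁=21, c₂=7, n=28
p_obs = C(13,9)·C(15,12)/C(28,21); sum pmf over tables with pmf ≤ p_obs
p-value (two-sided) = 0.67029
At α=0.1: p ≥ α → fail to reject H₀

reject H₀: no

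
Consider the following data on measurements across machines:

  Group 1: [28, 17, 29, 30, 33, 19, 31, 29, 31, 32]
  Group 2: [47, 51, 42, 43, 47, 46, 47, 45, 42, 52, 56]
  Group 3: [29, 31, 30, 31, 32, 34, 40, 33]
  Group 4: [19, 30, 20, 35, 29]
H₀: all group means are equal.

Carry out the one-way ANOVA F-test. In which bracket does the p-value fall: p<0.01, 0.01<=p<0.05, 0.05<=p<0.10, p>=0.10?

Group means [27.90, 47.09, 32.50, 26.60], grand mean 35.000
SSB = Σnᵢ(x̄ᵢ−x̄)² = 2514.991; SSW = ΣΣ(x−x̄ᵢ)² = 731.009
MSB = 2514.991/3 = 838.3303; MSW = 731.009/30 = 24.3670
F = MSB/MSW = 34.4044
df = (3, 30)
p-value (upper-tail) = 0.00000
→ bracket: p<0.01

p-value bracket: p<0.01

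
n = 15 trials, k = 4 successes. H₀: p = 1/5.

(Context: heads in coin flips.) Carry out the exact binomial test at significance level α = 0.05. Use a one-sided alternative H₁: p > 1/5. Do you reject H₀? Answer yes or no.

Exact binomial: n=15, k=4, p₀=1/5=0.2000
P(X≥4) from Σ C(n,i)·p₀^i·(1−p₀)^(n−i)
p-value (one-sided, H₁ greater) = 0.35184
At α=0.05: p ≥ α → fail to reject H₀

reject H₀: no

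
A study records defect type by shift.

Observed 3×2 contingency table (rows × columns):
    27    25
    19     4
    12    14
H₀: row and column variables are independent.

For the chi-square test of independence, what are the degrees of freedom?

degrees of freedom = 2

df = (r−1)(c−1) = (3−1)·(2−1) = 2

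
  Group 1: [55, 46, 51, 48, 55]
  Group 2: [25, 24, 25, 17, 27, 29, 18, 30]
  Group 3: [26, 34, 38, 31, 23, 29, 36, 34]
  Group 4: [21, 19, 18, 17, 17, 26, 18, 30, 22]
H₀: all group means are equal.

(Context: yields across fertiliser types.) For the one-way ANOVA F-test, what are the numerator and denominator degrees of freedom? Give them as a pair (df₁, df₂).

k = 4 groups, N = 30 total
df = (k−1, N−k) = (4−1, 30−4) = (3, 26)

degrees of freedom = [3, 26]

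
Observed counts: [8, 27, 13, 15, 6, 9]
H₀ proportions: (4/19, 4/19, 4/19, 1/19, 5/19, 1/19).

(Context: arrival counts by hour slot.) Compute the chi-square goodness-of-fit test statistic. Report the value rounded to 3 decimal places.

test statistic = 56.876

n = 78; E_i = n·p_i = [16.42, 16.42, 16.42, 4.11, 20.53, 4.11]
χ² = (8−16.42)²/16.42 + (27−16.42)²/16.42 + (13−16.42)²/16.42 + (15−4.11)²/4.11 + (6−20.53)²/20.53 + (9−4.11)²/4.11 = 56.8756
df = 5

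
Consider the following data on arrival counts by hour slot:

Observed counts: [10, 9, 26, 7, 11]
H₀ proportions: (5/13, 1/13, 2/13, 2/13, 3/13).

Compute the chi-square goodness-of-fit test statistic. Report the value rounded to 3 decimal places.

test statistic = 40.966

n = 63; E_i = n·p_i = [24.23, 4.85, 9.69, 9.69, 14.54]
χ² = (10−24.23)²/24.23 + (9−4.85)²/4.85 + (26−9.69)²/9.69 + (7−9.69)²/9.69 + (11−14.54)²/14.54 = 40.9656
df = 4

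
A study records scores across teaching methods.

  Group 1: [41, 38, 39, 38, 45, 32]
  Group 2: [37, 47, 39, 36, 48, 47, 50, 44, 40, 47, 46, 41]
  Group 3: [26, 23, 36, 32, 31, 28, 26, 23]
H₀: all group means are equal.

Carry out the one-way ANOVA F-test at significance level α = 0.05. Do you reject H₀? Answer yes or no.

Group means [38.83, 43.50, 28.12], grand mean 37.692
SSB = Σnᵢ(x̄ᵢ−x̄)² = 1144.830; SSW = ΣΣ(x−x̄ᵢ)² = 480.708
MSB = 1144.830/2 = 572.4151; MSW = 480.708/23 = 20.9004
F = MSB/MSW = 27.3878
df = (2, 23)
p-value (upper-tail) = 0.00000
At α=0.05: p < α → reject H₀

reject H₀: yes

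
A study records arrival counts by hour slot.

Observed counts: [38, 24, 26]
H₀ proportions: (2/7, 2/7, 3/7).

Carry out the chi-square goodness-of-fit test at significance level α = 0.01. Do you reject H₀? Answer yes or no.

reject H₀: yes

n = 88; E_i = n·p_i = [25.14, 25.14, 37.71]
χ² = (38−25.14)²/25.14 + (24−25.14)²/25.14 + (26−37.71)²/37.71 = 10.2652
df = 2
p-value (upper-tail) = 0.00590
At α=0.01: p < α → reject H₀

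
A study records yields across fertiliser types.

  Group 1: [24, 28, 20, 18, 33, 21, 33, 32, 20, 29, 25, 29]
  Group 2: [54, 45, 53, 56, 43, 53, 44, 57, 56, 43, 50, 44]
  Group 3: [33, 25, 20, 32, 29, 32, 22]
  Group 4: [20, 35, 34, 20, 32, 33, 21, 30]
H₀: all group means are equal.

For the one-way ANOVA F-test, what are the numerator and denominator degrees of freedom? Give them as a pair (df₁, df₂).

degrees of freedom = [3, 35]

k = 4 groups, N = 39 total
df = (k−1, N−k) = (4−1, 39−4) = (3, 35)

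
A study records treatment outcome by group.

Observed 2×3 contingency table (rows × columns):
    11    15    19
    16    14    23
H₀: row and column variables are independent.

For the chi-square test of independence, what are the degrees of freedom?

df = (r−1)(c−1) = (2−1)·(3−1) = 2

degrees of freedom = 2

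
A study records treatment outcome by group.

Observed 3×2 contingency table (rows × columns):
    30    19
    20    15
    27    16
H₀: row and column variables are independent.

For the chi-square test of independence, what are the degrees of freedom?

df = (r−1)(c−1) = (3−1)·(2−1) = 2

degrees of freedom = 2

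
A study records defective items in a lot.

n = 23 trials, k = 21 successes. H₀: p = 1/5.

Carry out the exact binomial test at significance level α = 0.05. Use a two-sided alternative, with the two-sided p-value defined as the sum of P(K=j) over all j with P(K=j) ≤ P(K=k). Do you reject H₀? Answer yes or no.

reject H₀: yes

Exact binomial: n=23, k=21, p₀=1/5=0.2000
P(X=j) = C(n,j)·p₀^j·(1−p₀)^(n−j); p = Σ P(X=j) over j with P(X=j) ≤ P(X=21)
p-value (two-sided) = 0.00000
At α=0.05: p < α → reject H₀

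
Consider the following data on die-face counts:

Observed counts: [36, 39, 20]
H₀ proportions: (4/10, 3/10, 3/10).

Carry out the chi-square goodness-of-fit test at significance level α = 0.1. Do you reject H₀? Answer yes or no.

reject H₀: yes

n = 95; E_i = n·p_i = [38.00, 28.50, 28.50]
χ² = (36−38.00)²/38.00 + (39−28.50)²/28.50 + (20−28.50)²/28.50 = 6.5088
df = 2
p-value (upper-tail) = 0.03860
At α=0.1: p < α → reject H₀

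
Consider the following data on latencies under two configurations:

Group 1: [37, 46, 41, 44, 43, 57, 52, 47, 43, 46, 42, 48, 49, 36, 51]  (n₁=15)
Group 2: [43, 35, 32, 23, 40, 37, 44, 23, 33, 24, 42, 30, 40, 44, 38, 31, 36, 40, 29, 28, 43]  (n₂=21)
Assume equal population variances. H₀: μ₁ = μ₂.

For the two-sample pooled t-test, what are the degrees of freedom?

degrees of freedom = 34

df = n₁ + n₂ − 2 = 15 + 21 − 2 = 34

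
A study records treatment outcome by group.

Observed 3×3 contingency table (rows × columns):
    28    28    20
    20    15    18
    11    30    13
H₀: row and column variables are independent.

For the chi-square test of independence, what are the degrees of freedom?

df = (r−1)(c−1) = (3−1)·(3−1) = 4

degrees of freedom = 4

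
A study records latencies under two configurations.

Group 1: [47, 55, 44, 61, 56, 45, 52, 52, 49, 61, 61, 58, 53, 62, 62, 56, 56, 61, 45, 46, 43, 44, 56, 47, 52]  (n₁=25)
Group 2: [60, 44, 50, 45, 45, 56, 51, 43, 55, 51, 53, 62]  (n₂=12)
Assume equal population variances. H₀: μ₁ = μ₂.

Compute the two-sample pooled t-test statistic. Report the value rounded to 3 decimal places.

test statistic = 0.758

x̄₁=52.960, s₁=6.497, n₁=25
x̄₂=51.250, s₂=6.269, n₂=12
s_p² = [24·6.497² + 11·6.269²]/35 = 41.2917
SE = √(s_p²·(1/25+1/12)) = 2.2567
t = (52.960−51.250)/2.2567 = 0.7577
df = 35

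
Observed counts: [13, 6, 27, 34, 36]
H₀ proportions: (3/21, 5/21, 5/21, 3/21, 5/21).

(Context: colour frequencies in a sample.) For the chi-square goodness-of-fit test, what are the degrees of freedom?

df = k − 1 = 5 − 1 = 4

degrees of freedom = 4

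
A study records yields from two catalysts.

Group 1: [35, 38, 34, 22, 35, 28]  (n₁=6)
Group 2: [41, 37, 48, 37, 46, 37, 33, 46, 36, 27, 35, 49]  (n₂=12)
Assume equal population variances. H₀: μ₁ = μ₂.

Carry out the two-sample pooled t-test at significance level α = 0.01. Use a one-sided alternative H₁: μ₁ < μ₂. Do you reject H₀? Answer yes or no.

reject H₀: no

x̄₁=32.000, s₁=5.899, n₁=6
x̄₂=39.333, s₂=6.733, n₂=12
s_p² = [5·5.899² + 11·6.733²]/16 = 42.0417
SE = √(s_p²·(1/6+1/12)) = 3.2420
t = (32.000−39.333)/3.2420 = -2.2620
df = 16
p-value (one-sided, H₁ less) = 0.01899
At α=0.01: p ≥ α → fail to reject H₀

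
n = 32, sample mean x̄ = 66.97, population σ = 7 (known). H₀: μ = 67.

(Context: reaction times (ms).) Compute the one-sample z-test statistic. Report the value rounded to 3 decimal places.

SE = σ/√n = 7/√32 = 1.2374
z = (x̄−μ₀)/SE = (66.97−67)/1.2374 = -0.0242

test statistic = -0.024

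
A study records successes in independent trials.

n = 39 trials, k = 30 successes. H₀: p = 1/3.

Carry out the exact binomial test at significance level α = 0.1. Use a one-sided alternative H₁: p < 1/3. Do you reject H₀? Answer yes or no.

Exact binomial: n=39, k=30, p₀=1/3=0.3333
P(X≤30) from Σ C(n,i)·p₀^i·(1−p₀)^(n−i)
p-value (one-sided, H₁ less) = 1.00000
At α=0.1: p ≥ α → fail to reject H₀

reject H₀: no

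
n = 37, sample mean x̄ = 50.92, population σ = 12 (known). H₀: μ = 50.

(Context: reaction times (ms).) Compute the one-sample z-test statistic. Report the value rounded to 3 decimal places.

SE = σ/√n = 12/√37 = 1.9728
z = (x̄−μ₀)/SE = (50.92−50)/1.9728 = 0.4663

test statistic = 0.466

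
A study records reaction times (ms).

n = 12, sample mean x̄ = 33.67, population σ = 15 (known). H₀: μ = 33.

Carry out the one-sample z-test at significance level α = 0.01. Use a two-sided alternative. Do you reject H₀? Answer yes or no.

SE = σ/√n = 15/√12 = 4.3301
z = (x̄−μ₀)/SE = (33.67−33)/4.3301 = 0.1547
p-value (two-sided) = 0.87703
At α=0.01: p ≥ α → fail to reject H₀

reject H₀: no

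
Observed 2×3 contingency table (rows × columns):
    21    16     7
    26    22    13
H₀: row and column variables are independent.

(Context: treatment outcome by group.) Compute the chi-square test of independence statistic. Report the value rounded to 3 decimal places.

Row totals [44, 61], col totals [47, 38, 20], n=105
χ² = (21−19.70)²/19.70 + (16−15.92)²/15.92 + (7−8.38)²/8.38 + (26−27.30)²/27.30 + (22−22.08)²/22.08 + (13−11.62)²/11.62 = 0.5411
df = 2

test statistic = 0.541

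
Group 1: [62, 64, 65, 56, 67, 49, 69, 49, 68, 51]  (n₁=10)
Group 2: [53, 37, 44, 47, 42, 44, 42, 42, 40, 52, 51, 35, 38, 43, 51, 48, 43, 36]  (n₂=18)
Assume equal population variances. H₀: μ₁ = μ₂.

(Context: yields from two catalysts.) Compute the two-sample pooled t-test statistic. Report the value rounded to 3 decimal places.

test statistic = 6.309

x̄₁=60.000, s₁=8.014, n₁=10
x̄₂=43.778, s₂=5.568, n₂=18
s_p² = [9·8.014² + 17·5.568²]/26 = 42.5043
SE = √(s_p²·(1/10+1/18)) = 2.5713
t = (60.000−43.778)/2.5713 = 6.3089
df = 26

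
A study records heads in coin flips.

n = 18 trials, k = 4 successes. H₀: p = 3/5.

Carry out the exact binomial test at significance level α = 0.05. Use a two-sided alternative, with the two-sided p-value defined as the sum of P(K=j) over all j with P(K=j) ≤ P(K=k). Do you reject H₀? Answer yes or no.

reject H₀: yes

Exact binomial: n=18, k=4, p₀=3/5=0.6000
P(X=j) = C(n,j)·p₀^j·(1−p₀)^(n−j); p = Σ P(X=j) over j with P(X=j) ≤ P(X=4)
p-value (two-sided) = 0.00138
At α=0.05: p < α → reject H₀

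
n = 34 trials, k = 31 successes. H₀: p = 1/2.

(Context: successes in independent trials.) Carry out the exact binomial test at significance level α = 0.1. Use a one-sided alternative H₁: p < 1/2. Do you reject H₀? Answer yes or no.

reject H₀: no

Exact binomial: n=34, k=31, p₀=1/2=0.5000
P(X≤31) from Σ C(n,i)·p₀^i·(1−p₀)^(n−i)
p-value (one-sided, H₁ less) = 1.00000
At α=0.1: p ≥ α → fail to reject H₀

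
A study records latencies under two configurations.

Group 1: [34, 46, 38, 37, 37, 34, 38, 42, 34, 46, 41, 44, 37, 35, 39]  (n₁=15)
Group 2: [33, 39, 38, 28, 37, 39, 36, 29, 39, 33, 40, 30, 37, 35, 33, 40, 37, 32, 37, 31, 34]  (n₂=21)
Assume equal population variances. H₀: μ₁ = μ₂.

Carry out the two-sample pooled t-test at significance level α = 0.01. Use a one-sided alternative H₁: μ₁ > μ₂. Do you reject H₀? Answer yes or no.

x̄₁=38.800, s₁=4.144, n₁=15
x̄₂=35.095, s₂=3.687, n₂=21
s_p² = [14·4.144² + 20·3.687²]/34 = 15.0650
SE = √(s_p²·(1/15+1/21)) = 1.3121
t = (38.800−35.095)/1.3121 = 2.8234
df = 34
p-value (one-sided, H₁ greater) = 0.00394
At α=0.01: p < α → reject H₀

reject H₀: yes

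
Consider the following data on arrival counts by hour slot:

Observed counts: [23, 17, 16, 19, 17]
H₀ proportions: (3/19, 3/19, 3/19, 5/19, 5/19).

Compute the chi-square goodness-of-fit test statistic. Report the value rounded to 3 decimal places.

n = 92; E_i = n·p_i = [14.53, 14.53, 14.53, 24.21, 24.21]
χ² = (23−14.53)²/14.53 + (17−14.53)²/14.53 + (16−14.53)²/14.53 + (19−24.21)²/24.21 + (17−24.21)²/24.21 = 8.7826
df = 4

test statistic = 8.783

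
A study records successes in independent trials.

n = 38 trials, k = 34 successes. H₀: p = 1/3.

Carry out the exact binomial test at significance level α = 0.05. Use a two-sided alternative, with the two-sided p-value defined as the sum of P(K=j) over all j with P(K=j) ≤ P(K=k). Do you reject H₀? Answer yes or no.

Exact binomial: n=38, k=34, p₀=1/3=0.3333
P(X=j) = C(n,j)·p₀^j·(1−p₀)^(n−j); p = Σ P(X=j) over j with P(X=j) ≤ P(X=34)
p-value (two-sided) = 0.00000
At α=0.05: p < α → reject H₀

reject H₀: yes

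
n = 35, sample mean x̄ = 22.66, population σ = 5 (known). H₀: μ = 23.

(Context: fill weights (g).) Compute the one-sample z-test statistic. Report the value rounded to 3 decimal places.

SE = σ/√n = 5/√35 = 0.8452
z = (x̄−μ₀)/SE = (22.66−23)/0.8452 = -0.4023

test statistic = -0.402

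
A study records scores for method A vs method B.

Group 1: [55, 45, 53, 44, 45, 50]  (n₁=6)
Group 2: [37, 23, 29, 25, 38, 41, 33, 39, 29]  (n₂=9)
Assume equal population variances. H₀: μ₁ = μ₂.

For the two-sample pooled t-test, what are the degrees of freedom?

degrees of freedom = 13

df = n₁ + n₂ − 2 = 6 + 9 − 2 = 13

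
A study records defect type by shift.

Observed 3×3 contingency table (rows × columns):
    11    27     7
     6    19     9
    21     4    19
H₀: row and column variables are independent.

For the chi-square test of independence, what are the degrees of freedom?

df = (r−1)(c−1) = (3−1)·(3−1) = 4

degrees of freedom = 4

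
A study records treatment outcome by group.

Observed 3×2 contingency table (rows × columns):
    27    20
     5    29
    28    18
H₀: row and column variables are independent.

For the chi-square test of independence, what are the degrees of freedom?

degrees of freedom = 2

df = (r−1)(c−1) = (3−1)·(2−1) = 2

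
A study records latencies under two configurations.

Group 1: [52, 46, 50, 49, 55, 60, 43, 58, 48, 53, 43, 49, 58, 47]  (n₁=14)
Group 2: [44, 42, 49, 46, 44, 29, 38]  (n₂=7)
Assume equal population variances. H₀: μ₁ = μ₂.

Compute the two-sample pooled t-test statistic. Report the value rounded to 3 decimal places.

test statistic = 3.367

x̄₁=50.786, s₁=5.452, n₁=14
x̄₂=41.714, s₂=6.550, n₂=7
s_p² = [13·5.452² + 6·6.550²]/19 = 33.8835
SE = √(s_p²·(1/14+1/7)) = 2.6946
t = (50.786−41.714)/2.6946 = 3.3666
df = 19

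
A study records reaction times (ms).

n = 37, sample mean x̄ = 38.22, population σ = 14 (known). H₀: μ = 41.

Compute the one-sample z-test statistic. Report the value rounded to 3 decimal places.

SE = σ/√n = 14/√37 = 2.3016
z = (x̄−μ₀)/SE = (38.22−41)/2.3016 = -1.2079

test statistic = -1.208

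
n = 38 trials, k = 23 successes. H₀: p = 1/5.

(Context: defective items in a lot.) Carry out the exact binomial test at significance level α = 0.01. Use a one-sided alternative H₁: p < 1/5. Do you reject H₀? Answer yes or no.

Exact binomial: n=38, k=23, p₀=1/5=0.2000
P(X≤23) from Σ C(n,i)·p₀^i·(1−p₀)^(n−i)
p-value (one-sided, H₁ less) = 1.00000
At α=0.01: p ≥ α → fail to reject H₀

reject H₀: no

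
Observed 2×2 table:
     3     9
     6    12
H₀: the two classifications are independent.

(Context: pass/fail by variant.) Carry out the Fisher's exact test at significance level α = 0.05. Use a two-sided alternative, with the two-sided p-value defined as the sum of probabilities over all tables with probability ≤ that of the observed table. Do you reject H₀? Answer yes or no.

reject H₀: no

Margins: r₁=12, r₂=18, c₁=9, c₂=21, n=30
p_obs = C(12,3)·C(18,6)/C(30,9); sum pmf over tables with pmf ≤ p_obs
p-value (two-sided) = 0.70356
At α=0.05: p ≥ α → fail to reject H₀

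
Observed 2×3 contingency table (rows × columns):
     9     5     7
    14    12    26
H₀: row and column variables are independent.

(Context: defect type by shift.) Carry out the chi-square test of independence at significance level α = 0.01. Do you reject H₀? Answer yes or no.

reject H₀: no

Row totals [21, 52], col totals [23, 17, 33], n=73
χ² = (9−6.62)²/6.62 + (5−4.89)²/4.89 + (7−9.49)²/9.49 + (14−16.38)²/16.38 + (12−12.11)²/12.11 + (26−23.51)²/23.51 = 2.1281
df = 2
p-value (upper-tail) = 0.34506
At α=0.01: p ≥ α → fail to reject H₀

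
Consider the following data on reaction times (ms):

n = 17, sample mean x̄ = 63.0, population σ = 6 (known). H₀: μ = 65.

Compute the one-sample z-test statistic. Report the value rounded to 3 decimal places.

test statistic = -1.374

SE = σ/√n = 6/√17 = 1.4552
z = (x̄−μ₀)/SE = (63.0−65)/1.4552 = -1.3744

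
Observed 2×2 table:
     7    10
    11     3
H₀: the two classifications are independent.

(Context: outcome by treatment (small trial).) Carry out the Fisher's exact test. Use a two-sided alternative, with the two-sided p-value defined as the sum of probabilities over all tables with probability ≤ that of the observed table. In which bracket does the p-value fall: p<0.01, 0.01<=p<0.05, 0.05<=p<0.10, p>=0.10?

Margins: r₁=17, r₂=14, c₁=18, c₂=13, n=31
p_obs = C(17,7)·C(14,11)/C(31,18); sum pmf over tables with pmf ≤ p_obs
p-value (two-sided) = 0.06686
→ bracket: 0.05<=p<0.10

p-value bracket: 0.05<=p<0.10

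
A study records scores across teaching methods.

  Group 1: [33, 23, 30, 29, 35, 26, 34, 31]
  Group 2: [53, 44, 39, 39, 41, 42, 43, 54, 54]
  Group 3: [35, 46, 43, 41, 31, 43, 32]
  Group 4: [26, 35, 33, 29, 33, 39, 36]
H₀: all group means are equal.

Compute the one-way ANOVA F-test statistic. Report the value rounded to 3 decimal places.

test statistic = 13.452

Group means [30.12, 45.44, 38.71, 33.00], grand mean 37.161
SSB = Σnᵢ(x̄ᵢ−x̄)² = 1151.668; SSW = ΣΣ(x−x̄ᵢ)² = 770.526
MSB = 1151.668/3 = 383.8893; MSW = 770.526/27 = 28.5380
F = MSB/MSW = 13.4519
df = (3, 27)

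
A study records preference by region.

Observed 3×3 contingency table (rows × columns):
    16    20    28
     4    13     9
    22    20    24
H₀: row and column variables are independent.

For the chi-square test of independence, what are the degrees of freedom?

df = (r−1)(c−1) = (3−1)·(3−1) = 4

degrees of freedom = 4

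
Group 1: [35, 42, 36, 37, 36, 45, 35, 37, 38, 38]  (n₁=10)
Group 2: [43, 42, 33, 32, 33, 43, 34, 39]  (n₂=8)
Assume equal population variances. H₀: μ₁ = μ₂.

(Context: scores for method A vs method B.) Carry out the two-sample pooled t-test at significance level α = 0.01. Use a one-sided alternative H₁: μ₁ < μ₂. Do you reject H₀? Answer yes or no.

reject H₀: no

x̄₁=37.900, s₁=3.213, n₁=10
x̄₂=37.375, s₂=4.868, n₂=8
s_p² = [9·3.213² + 7·4.868²]/16 = 16.1734
SE = √(s_p²·(1/10+1/8)) = 1.9076
t = (37.900−37.375)/1.9076 = 0.2752
df = 16
p-value (one-sided, H₁ less) = 0.60666
At α=0.01: p ≥ α → fail to reject H₀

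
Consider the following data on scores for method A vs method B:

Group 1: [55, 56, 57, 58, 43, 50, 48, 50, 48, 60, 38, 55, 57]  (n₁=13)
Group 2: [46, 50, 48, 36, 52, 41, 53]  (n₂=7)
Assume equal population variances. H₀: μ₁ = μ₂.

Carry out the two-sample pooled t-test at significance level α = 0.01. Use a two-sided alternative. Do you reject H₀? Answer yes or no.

x̄₁=51.923, s₁=6.461, n₁=13
x̄₂=46.571, s₂=6.161, n₂=7
s_p² = [12·6.461² + 6·6.161²]/18 = 40.4799
SE = √(s_p²·(1/13+1/7)) = 2.9827
t = (51.923−46.571)/2.9827 = 1.7942
df = 18
p-value (two-sided) = 0.08959
At α=0.01: p ≥ α → fail to reject H₀

reject H₀: no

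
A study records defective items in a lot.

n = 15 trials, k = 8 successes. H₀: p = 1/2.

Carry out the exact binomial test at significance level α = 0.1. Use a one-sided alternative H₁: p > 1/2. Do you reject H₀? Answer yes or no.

Exact binomial: n=15, k=8, p₀=1/2=0.5000
P(X≥8) from Σ C(n,i)·p₀^i·(1−p₀)^(n−i)
p-value (one-sided, H₁ greater) = 0.50000
At α=0.1: p ≥ α → fail to reject H₀

reject H₀: no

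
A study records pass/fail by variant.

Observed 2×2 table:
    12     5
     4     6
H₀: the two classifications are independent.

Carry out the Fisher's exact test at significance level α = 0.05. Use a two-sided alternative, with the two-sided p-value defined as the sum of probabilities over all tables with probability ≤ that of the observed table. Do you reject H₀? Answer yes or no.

Margins: r₁=17, r₂=10, c₁=16, c₂=11, n=27
p_obs = C(17,12)·C(10,4)/C(27,16); sum pmf over tables with pmf ≤ p_obs
p-value (two-sided) = 0.22380
At α=0.05: p ≥ α → fail to reject H₀

reject H₀: no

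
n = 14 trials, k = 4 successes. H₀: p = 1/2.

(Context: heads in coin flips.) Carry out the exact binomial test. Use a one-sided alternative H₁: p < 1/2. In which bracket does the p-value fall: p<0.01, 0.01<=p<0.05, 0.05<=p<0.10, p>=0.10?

Exact binomial: n=14, k=4, p₀=1/2=0.5000
P(X≤4) from Σ C(n,i)·p₀^i·(1−p₀)^(n−i)
p-value (one-sided, H₁ less) = 0.08978
→ bracket: 0.05<=p<0.10

p-value bracket: 0.05<=p<0.10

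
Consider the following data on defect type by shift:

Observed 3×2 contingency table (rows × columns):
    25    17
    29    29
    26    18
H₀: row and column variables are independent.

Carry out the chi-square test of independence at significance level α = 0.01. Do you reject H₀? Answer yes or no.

reject H₀: no

Row totals [42, 58, 44], col totals [80, 64], n=144
χ² = (25−23.33)²/23.33 + (17−18.67)²/18.67 + (29−32.22)²/32.22 + (29−25.78)²/25.78 + (26−24.44)²/24.44 + (18−19.56)²/19.56 = 1.2156
df = 2
p-value (upper-tail) = 0.54455
At α=0.01: p ≥ α → fail to reject H₀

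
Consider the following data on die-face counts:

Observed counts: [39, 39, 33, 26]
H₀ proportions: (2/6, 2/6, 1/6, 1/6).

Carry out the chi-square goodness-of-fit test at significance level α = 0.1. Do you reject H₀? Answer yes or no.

n = 137; E_i = n·p_i = [45.67, 45.67, 22.83, 22.83]
χ² = (39−45.67)²/45.67 + (39−45.67)²/45.67 + (33−22.83)²/22.83 + (26−22.83)²/22.83 = 6.9124
df = 3
p-value (upper-tail) = 0.07474
At α=0.1: p < α → reject H₀

reject H₀: yes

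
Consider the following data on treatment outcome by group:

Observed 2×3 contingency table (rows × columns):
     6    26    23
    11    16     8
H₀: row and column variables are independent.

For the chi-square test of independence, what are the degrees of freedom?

degrees of freedom = 2

df = (r−1)(c−1) = (2−1)·(3−1) = 2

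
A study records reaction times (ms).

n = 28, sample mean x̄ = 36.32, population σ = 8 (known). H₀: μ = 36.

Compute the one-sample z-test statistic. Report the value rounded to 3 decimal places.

test statistic = 0.212

SE = σ/√n = 8/√28 = 1.5119
z = (x̄−μ₀)/SE = (36.32−36)/1.5119 = 0.2117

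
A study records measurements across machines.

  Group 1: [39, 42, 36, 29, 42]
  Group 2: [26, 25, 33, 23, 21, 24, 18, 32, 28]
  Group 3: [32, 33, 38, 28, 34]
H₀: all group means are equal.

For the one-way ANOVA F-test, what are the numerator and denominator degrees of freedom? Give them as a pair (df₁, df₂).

degrees of freedom = [2, 16]

k = 3 groups, N = 19 total
df = (k−1, N−k) = (3−1, 19−3) = (2, 16)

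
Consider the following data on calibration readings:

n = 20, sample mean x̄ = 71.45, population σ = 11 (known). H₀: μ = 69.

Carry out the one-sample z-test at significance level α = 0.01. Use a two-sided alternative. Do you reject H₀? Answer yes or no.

SE = σ/√n = 11/√20 = 2.4597
z = (x̄−μ₀)/SE = (71.45−69)/2.4597 = 0.9961
p-value (two-sided) = 0.31922
At α=0.01: p ≥ α → fail to reject H₀

reject H₀: no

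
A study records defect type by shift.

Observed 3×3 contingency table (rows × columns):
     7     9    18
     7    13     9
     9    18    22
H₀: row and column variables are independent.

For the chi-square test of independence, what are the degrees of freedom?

df = (r−1)(c−1) = (3−1)·(3−1) = 4

degrees of freedom = 4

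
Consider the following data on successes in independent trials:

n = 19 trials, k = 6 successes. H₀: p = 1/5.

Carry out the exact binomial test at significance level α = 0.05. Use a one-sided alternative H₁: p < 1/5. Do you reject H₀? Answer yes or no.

Exact binomial: n=19, k=6, p₀=1/5=0.2000
P(X≤6) from Σ C(n,i)·p₀^i·(1−p₀)^(n−i)
p-value (one-sided, H₁ less) = 0.93240
At α=0.05: p ≥ α → fail to reject H₀

reject H₀: no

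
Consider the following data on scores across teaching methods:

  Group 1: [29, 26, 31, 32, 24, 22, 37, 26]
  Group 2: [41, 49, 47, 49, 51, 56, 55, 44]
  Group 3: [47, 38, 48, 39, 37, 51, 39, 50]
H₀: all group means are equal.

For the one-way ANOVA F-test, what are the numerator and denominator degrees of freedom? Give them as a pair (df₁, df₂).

k = 3 groups, N = 24 total
df = (k−1, N−k) = (3−1, 24−3) = (2, 21)

degrees of freedom = [2, 21]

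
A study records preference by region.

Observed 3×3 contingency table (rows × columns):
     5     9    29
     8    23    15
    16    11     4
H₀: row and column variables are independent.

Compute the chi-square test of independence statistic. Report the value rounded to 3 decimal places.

test statistic = 32.991

Row totals [43, 46, 31], col totals [29, 43, 48], n=120
χ² = (5−10.39)²/10.39 + (9−15.41)²/15.41 + (29−17.20)²/17.20 + (8−11.12)²/11.12 + (23−16.48)²/16.48 + (15−18.40)²/18.40 + (16−7.49)²/7.49 + (11−11.11)²/11.11 + (4−12.40)²/12.40 = 32.9908
df = 4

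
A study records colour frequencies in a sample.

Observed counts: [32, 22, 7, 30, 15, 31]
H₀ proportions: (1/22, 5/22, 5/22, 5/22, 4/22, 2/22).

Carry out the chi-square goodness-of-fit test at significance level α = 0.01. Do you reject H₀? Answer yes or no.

reject H₀: yes

n = 137; E_i = n·p_i = [6.23, 31.14, 31.14, 31.14, 24.91, 12.45]
χ² = (32−6.23)²/6.23 + (22−31.14)²/31.14 + (7−31.14)²/31.14 + (30−31.14)²/31.14 + (15−24.91)²/24.91 + (31−12.45)²/12.45 = 159.6547
df = 5
p-value (upper-tail) = 0.00000
At α=0.01: p < α → reject H₀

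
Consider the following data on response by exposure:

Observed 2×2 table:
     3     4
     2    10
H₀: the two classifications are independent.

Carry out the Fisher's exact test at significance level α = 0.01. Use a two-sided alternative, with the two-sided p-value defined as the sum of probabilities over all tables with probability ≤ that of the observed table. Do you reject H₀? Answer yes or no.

reject H₀: no

Margins: r₁=7, r₂=12, c₁=5, c₂=14, n=19
p_obs = C(7,3)·C(12,2)/C(19,5); sum pmf over tables with pmf ≤ p_obs
p-value (two-sided) = 0.30470
At α=0.01: p ≥ α → fail to reject H₀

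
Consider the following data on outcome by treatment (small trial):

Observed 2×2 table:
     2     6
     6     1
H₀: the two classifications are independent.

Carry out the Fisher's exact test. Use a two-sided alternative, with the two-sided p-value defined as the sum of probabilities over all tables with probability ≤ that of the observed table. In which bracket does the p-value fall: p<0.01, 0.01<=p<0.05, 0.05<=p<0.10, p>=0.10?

p-value bracket: 0.01<=p<0.05

Margins: r₁=8, r₂=7, c₁=8, c₂=7, n=15
p_obs = C(8,2)·C(7,6)/C(15,8); sum pmf over tables with pmf ≤ p_obs
p-value (two-sided) = 0.04056
→ bracket: 0.01<=p<0.05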